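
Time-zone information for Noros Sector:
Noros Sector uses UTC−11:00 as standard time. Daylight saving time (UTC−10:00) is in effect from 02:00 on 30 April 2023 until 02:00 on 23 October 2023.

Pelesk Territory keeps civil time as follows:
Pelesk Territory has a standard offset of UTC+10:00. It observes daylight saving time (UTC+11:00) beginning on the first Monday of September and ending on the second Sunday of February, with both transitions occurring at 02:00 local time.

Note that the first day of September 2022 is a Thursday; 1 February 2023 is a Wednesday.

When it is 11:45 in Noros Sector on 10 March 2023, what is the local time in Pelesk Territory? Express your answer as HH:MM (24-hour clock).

08:45

10 March 2023 is outside the daylight-saving period (30 April – 23 October), so Noros Sector is on standard time, UTC−11:00.
11:45 Noros Sector + 11h = 22:45 UTC.
1 September 2022 is a Thursday, so the first Monday is September 5.
1 February 2023 is a Wednesday, so the first Sunday is February 5 and the second is February 12.
At the standard offset (UTC+10:00), 22:45 UTC + 10h = 08:45 Pelesk Territory standard time (rolling into the next day, 11 March 2023).
The standard-time date in Pelesk Territory, 11 March 2023, does not fall between 5 September 2022 and 12 February 2023, so daylight saving is not in effect and Pelesk Territory is at UTC+10:00.
22:45 UTC + 10h = 08:45 Pelesk Territory (rolling into the next day, 11 March 2023).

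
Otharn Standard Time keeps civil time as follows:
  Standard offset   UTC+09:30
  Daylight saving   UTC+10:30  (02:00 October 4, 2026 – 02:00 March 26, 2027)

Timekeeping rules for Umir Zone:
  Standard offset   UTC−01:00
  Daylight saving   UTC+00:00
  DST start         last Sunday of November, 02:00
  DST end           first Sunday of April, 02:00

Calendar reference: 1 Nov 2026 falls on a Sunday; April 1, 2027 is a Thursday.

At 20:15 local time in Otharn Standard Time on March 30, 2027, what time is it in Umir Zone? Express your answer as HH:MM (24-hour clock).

March 30, 2027 is outside the daylight-saving period (4 October 2026 – 26 March 2027), so Otharn Standard Time is on standard time, UTC+09:30.
20:15 Otharn Standard Time − 9h30m = 10:45 UTC.
1 November 2026 is a Sunday, so Sundays fall on 1, 8, 15, 22, 29; the last is November 29.
1 April 2027 is a Thursday, so the first Sunday is April 4.
At the standard offset (UTC−01:00), 10:45 UTC − 1h = 09:45 Umir Zone standard time.
The standard-time date in Umir Zone, March 30, 2027, lies within the daylight-saving period (29 November 2026 – 4 April 2027), so Umir Zone is on daylight time, UTC+00:00.
10:45 UTC + 0h = 10:45 Umir Zone.

10:45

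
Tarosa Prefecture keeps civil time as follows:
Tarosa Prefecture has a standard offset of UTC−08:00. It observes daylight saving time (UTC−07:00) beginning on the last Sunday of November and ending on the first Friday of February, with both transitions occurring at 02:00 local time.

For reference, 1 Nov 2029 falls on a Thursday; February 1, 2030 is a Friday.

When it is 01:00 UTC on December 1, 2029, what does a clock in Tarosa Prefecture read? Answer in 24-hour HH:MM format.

1 November 2029 is a Thursday, so Sundays fall on 4, 11, 18, 25; the last is November 25.
1 February 2030 is a Friday, so the first Friday is February 1.
At the standard offset (UTC−08:00), 01:00 UTC − 8h = 17:00 Tarosa Prefecture standard time (rolling into the previous day, 30 November 2029).
The standard-time date in Tarosa Prefecture, November 30, 2029, falls between 25 November 2029 and 1 February 2030, so daylight saving is in effect and Tarosa Prefecture is at UTC−07:00.
01:00 UTC − 7h = 18:00 local (rolling into the previous day, 30 November 2029).

18:00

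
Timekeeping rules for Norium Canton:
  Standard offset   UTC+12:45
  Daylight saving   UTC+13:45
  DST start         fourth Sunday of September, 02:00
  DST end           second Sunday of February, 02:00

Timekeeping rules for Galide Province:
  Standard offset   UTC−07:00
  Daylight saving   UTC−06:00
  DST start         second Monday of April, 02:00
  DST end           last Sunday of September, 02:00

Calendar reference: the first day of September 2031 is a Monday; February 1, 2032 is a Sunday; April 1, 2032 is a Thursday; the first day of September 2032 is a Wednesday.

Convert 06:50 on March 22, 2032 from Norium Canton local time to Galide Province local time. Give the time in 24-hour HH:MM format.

1 September 2031 is a Monday, so the first Sunday is September 7 and the fourth is September 28.
1 February 2032 is a Sunday, so the first Sunday is February 1 and the second is February 8.
March 22, 2032 does not fall between 28 September 2031 and 8 February 2032, so daylight saving is not in effect and Norium Canton is at UTC+12:45.
06:50 Norium Canton − 12h45m = 18:05 UTC (rolling into the previous day, 21 March 2032).
1 April 2032 is a Thursday, so the first Monday is April 5 and the second is April 12.
1 September 2032 is a Wednesday, so Sundays fall on 5, 12, 19, 26; the last is September 26.
At the standard offset (UTC−07:00), 18:05 UTC − 7h = 11:05 Galide Province standard time.
The standard-time date in Galide Province, March 21, 2032, is outside the daylight-saving period (12 April – 26 September), so Galide Province is on standard time, UTC−07:00.
18:05 UTC − 7h = 11:05 Galide Province.

11:05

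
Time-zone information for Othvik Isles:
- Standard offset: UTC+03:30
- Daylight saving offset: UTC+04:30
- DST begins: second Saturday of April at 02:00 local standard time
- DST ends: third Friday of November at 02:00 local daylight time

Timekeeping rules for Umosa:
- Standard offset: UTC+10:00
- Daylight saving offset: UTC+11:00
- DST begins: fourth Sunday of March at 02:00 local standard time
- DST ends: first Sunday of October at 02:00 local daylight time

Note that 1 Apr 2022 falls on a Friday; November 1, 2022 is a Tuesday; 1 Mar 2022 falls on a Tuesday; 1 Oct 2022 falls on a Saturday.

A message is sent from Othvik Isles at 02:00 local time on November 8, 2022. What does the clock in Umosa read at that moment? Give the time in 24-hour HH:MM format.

07:30

1 April 2022 is a Friday, so the first Saturday is April 2 and the second is April 9.
1 November 2022 is a Tuesday, so the first Friday is November 4 and the third is November 18.
Daylight saving runs 9 April – 18 November; November 8, 2022 is inside that window, so Othvik Isles is at UTC+04:30.
02:00 Othvik Isles − 4h30m = 21:30 UTC (rolling into the previous day, 7 November 2022).
1 March 2022 is a Tuesday, so the first Sunday is March 6 and the fourth is March 27.
1 October 2022 is a Saturday, so the first Sunday is October 2.
At the standard offset (UTC+10:00), 21:30 UTC + 10h = 07:30 Umosa standard time (rolling into the next day, 8 November 2022).
The standard-time date in Umosa, November 8, 2022, does not fall between 27 March and 2 October, so daylight saving is not in effect and Umosa is at UTC+10:00.
21:30 UTC + 10h = 07:30 Umosa (rolling into the next day, 8 November 2022).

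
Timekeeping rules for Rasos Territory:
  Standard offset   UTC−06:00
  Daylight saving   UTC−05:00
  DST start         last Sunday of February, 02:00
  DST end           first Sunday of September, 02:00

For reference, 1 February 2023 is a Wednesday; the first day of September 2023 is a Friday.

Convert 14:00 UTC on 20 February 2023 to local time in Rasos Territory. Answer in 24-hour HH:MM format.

08:00

1 February 2023 is a Wednesday, so Sundays fall on 5, 12, 19, 26; the last is February 26.
1 September 2023 is a Friday, so the first Sunday is September 3.
At the standard offset (UTC−06:00), 14:00 UTC − 6h = 08:00 Rasos Territory standard time.
The standard-time date in Rasos Territory, 20 February 2023, is outside the daylight-saving period (26 February – 3 September), so Rasos Territory is on standard time, UTC−06:00.
14:00 UTC − 6h = 08:00 local.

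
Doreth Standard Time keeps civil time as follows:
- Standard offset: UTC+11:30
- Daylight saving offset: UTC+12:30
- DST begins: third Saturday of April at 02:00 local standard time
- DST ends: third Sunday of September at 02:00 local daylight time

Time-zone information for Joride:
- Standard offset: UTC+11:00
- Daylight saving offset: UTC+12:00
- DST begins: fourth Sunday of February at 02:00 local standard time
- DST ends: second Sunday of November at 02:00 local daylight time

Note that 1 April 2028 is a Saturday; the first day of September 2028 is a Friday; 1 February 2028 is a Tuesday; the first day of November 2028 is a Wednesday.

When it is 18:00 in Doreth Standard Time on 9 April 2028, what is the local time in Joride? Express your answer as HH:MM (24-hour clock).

1 April 2028 is a Saturday, so the first Saturday is April 1 and the third is April 15.
1 September 2028 is a Friday, so the first Sunday is September 3 and the third is September 17.
Daylight saving runs 15 April – 17 September; 9 April 2028 is outside that window, so Doreth Standard Time is on standard time at UTC+11:30.
18:00 Doreth Standard Time − 11h30m = 06:30 UTC.
1 February 2028 is a Tuesday, so the first Sunday is February 6 and the fourth is February 27.
1 November 2028 is a Wednesday, so the first Sunday is November 5 and the second is November 12.
At the standard offset (UTC+11:00), 06:30 UTC + 11h = 17:30 Joride standard time.
The standard-time date in Joride, 9 April 2028, falls between 27 February and 12 November, so daylight saving is in effect and Joride is at UTC+12:00.
06:30 UTC + 12h = 18:30 Joride.

18:30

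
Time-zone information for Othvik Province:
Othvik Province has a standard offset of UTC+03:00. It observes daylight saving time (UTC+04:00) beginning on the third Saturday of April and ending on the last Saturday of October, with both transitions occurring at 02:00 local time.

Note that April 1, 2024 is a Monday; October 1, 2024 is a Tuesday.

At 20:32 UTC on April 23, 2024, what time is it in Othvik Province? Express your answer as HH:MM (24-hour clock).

00:32

1 April 2024 is a Monday, so the first Saturday is April 6 and the third is April 20.
1 October 2024 is a Tuesday, so Saturdays fall on 5, 12, 19, 26; the last is October 26.
At the standard offset (UTC+03:00), 20:32 UTC + 3h = 23:32 Othvik Province standard time.
The standard-time date in Othvik Province, April 23, 2024, falls between 20 April and 26 October, so daylight saving is in effect and Othvik Province is at UTC+04:00.
20:32 UTC + 4h = 00:32 local (rolling into the next day, 24 April 2024).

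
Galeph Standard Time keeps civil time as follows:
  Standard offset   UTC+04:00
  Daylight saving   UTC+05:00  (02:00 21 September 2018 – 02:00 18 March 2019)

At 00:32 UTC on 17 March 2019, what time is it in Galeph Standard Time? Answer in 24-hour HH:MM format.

05:32

At the standard offset (UTC+04:00), 00:32 UTC + 4h = 04:32 Galeph Standard Time standard time.
Daylight saving runs 21 September 2018 – 18 March 2019; the standard-time date in Galeph Standard Time, 17 March 2019, is inside that window, so Galeph Standard Time is at UTC+05:00.
00:32 UTC + 5h = 05:32 local.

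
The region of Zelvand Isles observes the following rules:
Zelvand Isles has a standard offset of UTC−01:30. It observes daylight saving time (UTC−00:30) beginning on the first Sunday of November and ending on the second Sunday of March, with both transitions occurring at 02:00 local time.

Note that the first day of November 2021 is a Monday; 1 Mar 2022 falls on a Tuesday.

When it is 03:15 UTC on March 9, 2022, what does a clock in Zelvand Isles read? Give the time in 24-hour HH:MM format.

02:45

1 November 2021 is a Monday, so the first Sunday is November 7.
1 March 2022 is a Tuesday, so the first Sunday is March 6 and the second is March 13.
At the standard offset (UTC−01:30), 03:15 UTC − 1h30m = 01:45 Zelvand Isles standard time.
The standard-time date in Zelvand Isles, March 9, 2022, lies within the daylight-saving period (7 November 2021 – 13 March 2022), so Zelvand Isles is on daylight time, UTC−00:30.
03:15 UTC − 0h30m = 02:45 local.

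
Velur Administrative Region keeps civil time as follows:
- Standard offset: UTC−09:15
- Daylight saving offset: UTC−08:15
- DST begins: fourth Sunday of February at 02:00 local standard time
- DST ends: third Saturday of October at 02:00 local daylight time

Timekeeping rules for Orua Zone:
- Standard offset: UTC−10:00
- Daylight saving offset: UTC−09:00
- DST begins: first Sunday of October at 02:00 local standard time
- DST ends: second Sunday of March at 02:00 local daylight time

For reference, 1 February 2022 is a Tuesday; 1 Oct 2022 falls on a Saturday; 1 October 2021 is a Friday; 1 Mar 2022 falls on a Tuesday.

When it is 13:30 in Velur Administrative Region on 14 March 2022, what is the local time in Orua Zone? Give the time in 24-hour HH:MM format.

11:45

1 February 2022 is a Tuesday, so the first Sunday is February 6 and the fourth is February 27.
1 October 2022 is a Saturday, so the first Saturday is October 1 and the third is October 15.
14 March 2022 falls between 27 February and 15 October, so daylight saving is in effect and Velur Administrative Region is at UTC−08:15.
13:30 Velur Administrative Region + 8h15m = 21:45 UTC.
1 October 2021 is a Friday, so the first Sunday is October 3.
1 March 2022 is a Tuesday, so the first Sunday is March 6 and the second is March 13.
At the standard offset (UTC−10:00), 21:45 UTC − 10h = 11:45 Orua Zone standard time.
The standard-time date in Orua Zone, 14 March 2022, is outside the daylight-saving period (3 October 2021 – 13 March 2022), so Orua Zone is on standard time, UTC−10:00.
21:45 UTC − 10h = 11:45 Orua Zone.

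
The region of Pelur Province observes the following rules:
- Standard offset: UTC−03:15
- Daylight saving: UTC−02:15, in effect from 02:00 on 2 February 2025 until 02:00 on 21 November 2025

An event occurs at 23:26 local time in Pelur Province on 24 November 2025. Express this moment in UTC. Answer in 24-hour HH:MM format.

02:41

24 November 2025 is outside the daylight-saving period (2 February – 21 November), so Pelur Province is on standard time, UTC−03:15.
23:26 local + 3h15m = 02:41 UTC (rolling into the next day, 25 November 2025).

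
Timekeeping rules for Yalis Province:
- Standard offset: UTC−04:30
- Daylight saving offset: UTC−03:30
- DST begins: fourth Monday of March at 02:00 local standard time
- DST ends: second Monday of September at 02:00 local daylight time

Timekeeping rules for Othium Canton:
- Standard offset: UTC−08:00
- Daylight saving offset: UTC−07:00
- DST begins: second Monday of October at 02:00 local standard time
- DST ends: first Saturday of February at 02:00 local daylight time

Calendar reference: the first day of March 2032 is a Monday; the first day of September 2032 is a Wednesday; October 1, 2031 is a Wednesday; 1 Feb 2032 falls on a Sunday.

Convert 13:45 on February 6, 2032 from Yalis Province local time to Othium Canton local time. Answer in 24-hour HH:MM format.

1 March 2032 is a Monday, so the first Monday is March 1 and the fourth is March 22.
1 September 2032 is a Wednesday, so the first Monday is September 6 and the second is September 13.
February 6, 2032 is outside the daylight-saving period (22 March – 13 September), so Yalis Province is on standard time, UTC−04:30.
13:45 Yalis Province + 4h30m = 18:15 UTC.
1 October 2031 is a Wednesday, so the first Monday is October 6 and the second is October 13.
1 February 2032 is a Sunday, so the first Saturday is February 7.
At the standard offset (UTC−08:00), 18:15 UTC − 8h = 10:15 Othium Canton standard time.
The standard-time date in Othium Canton, February 6, 2032, falls between 13 October 2031 and 7 February 2032, so daylight saving is in effect and Othium Canton is at UTC−07:00.
18:15 UTC − 7h = 11:15 Othium Canton.

11:15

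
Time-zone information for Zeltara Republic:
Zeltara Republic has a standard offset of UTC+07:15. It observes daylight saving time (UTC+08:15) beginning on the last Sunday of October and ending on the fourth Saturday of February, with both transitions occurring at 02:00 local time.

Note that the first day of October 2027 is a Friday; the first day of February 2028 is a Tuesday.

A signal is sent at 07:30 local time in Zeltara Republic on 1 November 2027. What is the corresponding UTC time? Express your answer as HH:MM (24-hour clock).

1 October 2027 is a Friday, so Sundays fall on 3, 10, 17, 24, 31; the last is October 31.
1 February 2028 is a Tuesday, so the first Saturday is February 5 and the fourth is February 26.
Daylight saving runs 31 October 2027 – 26 February 2028; 1 November 2027 is inside that window, so Zeltara Republic is at UTC+08:15.
07:30 local − 8h15m = 23:15 UTC (rolling into the previous day, 31 October 2027).

23:15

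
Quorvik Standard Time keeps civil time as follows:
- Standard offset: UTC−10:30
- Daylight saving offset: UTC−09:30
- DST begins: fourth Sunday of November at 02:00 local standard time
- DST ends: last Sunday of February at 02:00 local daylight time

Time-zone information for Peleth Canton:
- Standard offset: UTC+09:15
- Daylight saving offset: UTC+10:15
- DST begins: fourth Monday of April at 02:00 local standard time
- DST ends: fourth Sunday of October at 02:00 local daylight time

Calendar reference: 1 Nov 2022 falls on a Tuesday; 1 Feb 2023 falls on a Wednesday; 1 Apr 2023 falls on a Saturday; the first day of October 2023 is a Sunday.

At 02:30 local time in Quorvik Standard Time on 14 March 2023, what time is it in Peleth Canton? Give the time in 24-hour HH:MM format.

22:15

1 November 2022 is a Tuesday, so the first Sunday is November 6 and the fourth is November 27.
1 February 2023 is a Wednesday, so Sundays fall on 5, 12, 19, 26; the last is February 26.
Daylight saving runs 27 November 2022 – 26 February 2023; 14 March 2023 is outside that window, so Quorvik Standard Time is on standard time at UTC−10:30.
02:30 Quorvik Standard Time + 10h30m = 13:00 UTC.
1 April 2023 is a Saturday, so the first Monday is April 3 and the fourth is April 24.
1 October 2023 is a Sunday, so the first Sunday is October 1 and the fourth is October 22.
At the standard offset (UTC+09:15), 13:00 UTC + 9h15m = 22:15 Peleth Canton standard time.
The standard-time date in Peleth Canton, 14 March 2023, is outside the daylight-saving period (24 April – 22 October), so Peleth Canton is on standard time, UTC+09:15.
13:00 UTC + 9h15m = 22:15 Peleth Canton.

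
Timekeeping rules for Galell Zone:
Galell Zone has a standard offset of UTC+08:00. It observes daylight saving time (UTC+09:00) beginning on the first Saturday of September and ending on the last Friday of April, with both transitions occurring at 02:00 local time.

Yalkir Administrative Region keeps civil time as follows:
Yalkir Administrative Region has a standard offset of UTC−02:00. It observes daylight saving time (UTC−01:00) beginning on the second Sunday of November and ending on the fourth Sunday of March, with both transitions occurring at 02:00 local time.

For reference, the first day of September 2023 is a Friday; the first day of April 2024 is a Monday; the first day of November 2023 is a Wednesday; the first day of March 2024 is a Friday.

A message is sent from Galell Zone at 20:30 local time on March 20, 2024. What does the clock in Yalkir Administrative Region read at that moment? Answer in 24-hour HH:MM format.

1 September 2023 is a Friday, so the first Saturday is September 2.
1 April 2024 is a Monday, so Fridays fall on 5, 12, 19, 26; the last is April 26.
Daylight saving runs 2 September 2023 – 26 April 2024; March 20, 2024 is inside that window, so Galell Zone is at UTC+09:00.
20:30 Galell Zone − 9h = 11:30 UTC.
1 November 2023 is a Wednesday, so the first Sunday is November 5 and the second is November 12.
1 March 2024 is a Friday, so the first Sunday is March 3 and the fourth is March 24.
At the standard offset (UTC−02:00), 11:30 UTC − 2h = 09:30 Yalkir Administrative Region standard time.
The standard-time date in Yalkir Administrative Region, March 20, 2024, falls between 12 November 2023 and 24 March 2024, so daylight saving is in effect and Yalkir Administrative Region is at UTC−01:00.
11:30 UTC − 1h = 10:30 Yalkir Administrative Region.

10:30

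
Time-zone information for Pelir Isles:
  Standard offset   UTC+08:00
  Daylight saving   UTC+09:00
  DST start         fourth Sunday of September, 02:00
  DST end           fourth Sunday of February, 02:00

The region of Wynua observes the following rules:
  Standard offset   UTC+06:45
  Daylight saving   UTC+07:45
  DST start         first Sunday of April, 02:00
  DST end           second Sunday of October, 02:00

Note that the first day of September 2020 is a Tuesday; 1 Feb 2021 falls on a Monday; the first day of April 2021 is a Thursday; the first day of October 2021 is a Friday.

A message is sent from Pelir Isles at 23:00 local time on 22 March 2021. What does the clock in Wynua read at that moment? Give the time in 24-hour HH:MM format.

21:45

1 September 2020 is a Tuesday, so the first Sunday is September 6 and the fourth is September 27.
1 February 2021 is a Monday, so the first Sunday is February 7 and the fourth is February 28.
22 March 2021 is outside the daylight-saving period (27 September 2020 – 28 February 2021), so Pelir Isles is on standard time, UTC+08:00.
23:00 Pelir Isles − 8h = 15:00 UTC.
1 April 2021 is a Thursday, so the first Sunday is April 4.
1 October 2021 is a Friday, so the first Sunday is October 3 and the second is October 10.
At the standard offset (UTC+06:45), 15:00 UTC + 6h45m = 21:45 Wynua standard time.
The standard-time date in Wynua, 22 March 2021, does not fall between 4 April and 10 October, so daylight saving is not in effect and Wynua is at UTC+06:45.
15:00 UTC + 6h45m = 21:45 Wynua.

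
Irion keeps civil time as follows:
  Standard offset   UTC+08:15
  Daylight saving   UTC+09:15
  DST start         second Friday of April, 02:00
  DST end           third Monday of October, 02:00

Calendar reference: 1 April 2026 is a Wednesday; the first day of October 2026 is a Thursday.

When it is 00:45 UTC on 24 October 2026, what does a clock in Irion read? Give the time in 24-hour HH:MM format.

1 April 2026 is a Wednesday, so the first Friday is April 3 and the second is April 10.
1 October 2026 is a Thursday, so the first Monday is October 5 and the third is October 19.
At the standard offset (UTC+08:15), 00:45 UTC + 8h15m = 09:00 Irion standard time.
Daylight saving runs 10 April – 19 October; the standard-time date in Irion, 24 October 2026, is outside that window, so Irion is on standard time at UTC+08:15.
00:45 UTC + 8h15m = 09:00 local.

09:00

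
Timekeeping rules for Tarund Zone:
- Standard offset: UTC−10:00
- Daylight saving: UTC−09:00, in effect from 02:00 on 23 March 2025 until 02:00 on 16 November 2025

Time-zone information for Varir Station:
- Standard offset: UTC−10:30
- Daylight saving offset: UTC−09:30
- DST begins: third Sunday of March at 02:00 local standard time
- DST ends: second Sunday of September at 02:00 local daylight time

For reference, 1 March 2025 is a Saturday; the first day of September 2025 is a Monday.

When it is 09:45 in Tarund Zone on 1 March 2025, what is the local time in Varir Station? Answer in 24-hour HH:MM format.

09:15

Daylight saving runs 23 March – 16 November; 1 March 2025 is outside that window, so Tarund Zone is on standard time at UTC−10:00.
09:45 Tarund Zone + 10h = 19:45 UTC.
1 March 2025 is a Saturday, so the first Sunday is March 2 and the third is March 16.
1 September 2025 is a Monday, so the first Sunday is September 7 and the second is September 14.
At the standard offset (UTC−10:30), 19:45 UTC − 10h30m = 09:15 Varir Station standard time.
Daylight saving runs 16 March – 14 September; the standard-time date in Varir Station, 1 March 2025, is outside that window, so Varir Station is on standard time at UTC−10:30.
19:45 UTC − 10h30m = 09:15 Varir Station.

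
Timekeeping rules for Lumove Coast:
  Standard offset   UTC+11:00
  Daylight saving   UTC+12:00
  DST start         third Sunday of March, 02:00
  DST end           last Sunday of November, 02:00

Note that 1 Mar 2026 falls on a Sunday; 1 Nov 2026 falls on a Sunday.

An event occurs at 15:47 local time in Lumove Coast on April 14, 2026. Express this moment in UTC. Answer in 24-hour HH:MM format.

1 March 2026 is a Sunday, so the first Sunday is March 1 and the third is March 15.
1 November 2026 is a Sunday, so Sundays fall on 1, 8, 15, 22, 29; the last is November 29.
April 14, 2026 falls between 15 March and 29 November, so daylight saving is in effect and Lumove Coast is at UTC+12:00.
15:47 local − 12h = 03:47 UTC.

03:47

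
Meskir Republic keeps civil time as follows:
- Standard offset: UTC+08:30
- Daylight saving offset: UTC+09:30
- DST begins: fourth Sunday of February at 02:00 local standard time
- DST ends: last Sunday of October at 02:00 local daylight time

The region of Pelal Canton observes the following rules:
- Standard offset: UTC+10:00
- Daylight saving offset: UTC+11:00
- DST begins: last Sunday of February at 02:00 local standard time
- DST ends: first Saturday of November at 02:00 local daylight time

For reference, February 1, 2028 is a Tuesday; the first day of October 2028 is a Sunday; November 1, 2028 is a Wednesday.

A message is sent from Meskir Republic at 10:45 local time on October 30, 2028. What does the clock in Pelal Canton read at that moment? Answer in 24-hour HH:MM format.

1 February 2028 is a Tuesday, so the first Sunday is February 6 and the fourth is February 27.
1 October 2028 is a Sunday, so Sundays fall on 1, 8, 15, 22, 29; the last is October 29.
Daylight saving runs 27 February – 29 October; October 30, 2028 is outside that window, so Meskir Republic is on standard time at UTC+08:30.
10:45 Meskir Republic − 8h30m = 02:15 UTC.
1 February 2028 is a Tuesday, so Sundays fall on 6, 13, 20, 27; the last is February 27.
1 November 2028 is a Wednesday, so the first Saturday is November 4.
At the standard offset (UTC+10:00), 02:15 UTC + 10h = 12:15 Pelal Canton standard time.
The standard-time date in Pelal Canton, October 30, 2028, lies within the daylight-saving period (27 February – 4 November), so Pelal Canton is on daylight time, UTC+11:00.
02:15 UTC + 11h = 13:15 Pelal Canton.

13:15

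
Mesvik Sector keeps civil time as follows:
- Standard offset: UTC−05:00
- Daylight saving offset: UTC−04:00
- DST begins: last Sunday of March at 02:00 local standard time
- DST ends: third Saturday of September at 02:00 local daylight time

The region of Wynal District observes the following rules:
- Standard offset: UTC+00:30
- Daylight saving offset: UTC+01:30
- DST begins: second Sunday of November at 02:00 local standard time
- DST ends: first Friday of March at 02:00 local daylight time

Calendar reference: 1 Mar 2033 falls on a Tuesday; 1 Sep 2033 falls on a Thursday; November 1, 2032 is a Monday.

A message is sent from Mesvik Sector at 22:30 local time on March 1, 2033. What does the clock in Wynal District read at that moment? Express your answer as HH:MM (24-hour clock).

1 March 2033 is a Tuesday, so Sundays fall on 6, 13, 20, 27; the last is March 27.
1 September 2033 is a Thursday, so the first Saturday is September 3 and the third is September 17.
March 1, 2033 is outside the daylight-saving period (27 March – 17 September), so Mesvik Sector is on standard time, UTC−05:00.
22:30 Mesvik Sector + 5h = 03:30 UTC (rolling into the next day, 2 March 2033).
1 November 2032 is a Monday, so the first Sunday is November 7 and the second is November 14.
1 March 2033 is a Tuesday, so the first Friday is March 4.
At the standard offset (UTC+00:30), 03:30 UTC + 0h30m = 04:00 Wynal District standard time.
Daylight saving runs 14 November 2032 – 4 March 2033; the standard-time date in Wynal District, March 2, 2033, is inside that window, so Wynal District is at UTC+01:30.
03:30 UTC + 1h30m = 05:00 Wynal District.

05:00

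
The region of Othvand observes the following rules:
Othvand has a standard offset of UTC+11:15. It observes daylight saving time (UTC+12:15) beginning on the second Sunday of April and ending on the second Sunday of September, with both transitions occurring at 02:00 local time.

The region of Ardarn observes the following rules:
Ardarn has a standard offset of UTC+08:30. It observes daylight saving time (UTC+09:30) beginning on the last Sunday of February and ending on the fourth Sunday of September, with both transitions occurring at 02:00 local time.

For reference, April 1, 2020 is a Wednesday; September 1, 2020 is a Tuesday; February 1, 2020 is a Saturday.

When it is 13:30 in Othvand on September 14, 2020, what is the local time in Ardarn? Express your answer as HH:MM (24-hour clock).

1 April 2020 is a Wednesday, so the first Sunday is April 5 and the second is April 12.
1 September 2020 is a Tuesday, so the first Sunday is September 6 and the second is September 13.
Daylight saving runs 12 April – 13 September; September 14, 2020 is outside that window, so Othvand is on standard time at UTC+11:15.
13:30 Othvand − 11h15m = 02:15 UTC.
1 February 2020 is a Saturday, so Sundays fall on 2, 9, 16, 23; the last is February 23.
1 September 2020 is a Tuesday, so the first Sunday is September 6 and the fourth is September 27.
At the standard offset (UTC+08:30), 02:15 UTC + 8h30m = 10:45 Ardarn standard time.
The standard-time date in Ardarn, September 14, 2020, falls between 23 February and 27 September, so daylight saving is in effect and Ardarn is at UTC+09:30.
02:15 UTC + 9h30m = 11:45 Ardarn.

11:45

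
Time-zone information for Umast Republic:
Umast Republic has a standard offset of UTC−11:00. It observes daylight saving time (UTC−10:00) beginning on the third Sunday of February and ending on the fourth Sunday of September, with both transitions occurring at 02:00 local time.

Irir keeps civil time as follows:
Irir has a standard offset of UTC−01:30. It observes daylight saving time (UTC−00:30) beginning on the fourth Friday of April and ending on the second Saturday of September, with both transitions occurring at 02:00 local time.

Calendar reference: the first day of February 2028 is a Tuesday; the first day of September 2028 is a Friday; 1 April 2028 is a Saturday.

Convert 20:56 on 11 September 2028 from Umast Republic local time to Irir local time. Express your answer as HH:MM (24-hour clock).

1 February 2028 is a Tuesday, so the first Sunday is February 6 and the third is February 20.
1 September 2028 is a Friday, so the first Sunday is September 3 and the fourth is September 24.
11 September 2028 falls between 20 February and 24 September, so daylight saving is in effect and Umast Republic is at UTC−10:00.
20:56 Umast Republic + 10h = 06:56 UTC (rolling into the next day, 12 September 2028).
1 April 2028 is a Saturday, so the first Friday is April 7 and the fourth is April 28.
1 September 2028 is a Friday, so the first Saturday is September 2 and the second is September 9.
At the standard offset (UTC−01:30), 06:56 UTC − 1h30m = 05:26 Irir standard time.
The standard-time date in Irir, 12 September 2028, does not fall between 28 April and 9 September, so daylight saving is not in effect and Irir is at UTC−01:30.
06:56 UTC − 1h30m = 05:26 Irir.

05:26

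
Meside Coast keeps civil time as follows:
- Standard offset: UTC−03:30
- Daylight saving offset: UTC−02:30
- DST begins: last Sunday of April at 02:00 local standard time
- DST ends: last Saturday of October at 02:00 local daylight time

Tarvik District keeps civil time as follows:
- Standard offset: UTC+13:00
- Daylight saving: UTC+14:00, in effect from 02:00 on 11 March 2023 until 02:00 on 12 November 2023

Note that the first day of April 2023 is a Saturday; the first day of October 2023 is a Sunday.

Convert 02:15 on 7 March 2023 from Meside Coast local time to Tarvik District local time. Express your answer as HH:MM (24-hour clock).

1 April 2023 is a Saturday, so Sundays fall on 2, 9, 16, 23, 30; the last is April 30.
1 October 2023 is a Sunday, so Saturdays fall on 7, 14, 21, 28; the last is October 28.
7 March 2023 is outside the daylight-saving period (30 April – 28 October), so Meside Coast is on standard time, UTC−03:30.
02:15 Meside Coast + 3h30m = 05:45 UTC.
At the standard offset (UTC+13:00), 05:45 UTC + 13h = 18:45 Tarvik District standard time.
Daylight saving runs 11 March – 12 November; the standard-time date in Tarvik District, 7 March 2023, is outside that window, so Tarvik District is on standard time at UTC+13:00.
05:45 UTC + 13h = 18:45 Tarvik District.

18:45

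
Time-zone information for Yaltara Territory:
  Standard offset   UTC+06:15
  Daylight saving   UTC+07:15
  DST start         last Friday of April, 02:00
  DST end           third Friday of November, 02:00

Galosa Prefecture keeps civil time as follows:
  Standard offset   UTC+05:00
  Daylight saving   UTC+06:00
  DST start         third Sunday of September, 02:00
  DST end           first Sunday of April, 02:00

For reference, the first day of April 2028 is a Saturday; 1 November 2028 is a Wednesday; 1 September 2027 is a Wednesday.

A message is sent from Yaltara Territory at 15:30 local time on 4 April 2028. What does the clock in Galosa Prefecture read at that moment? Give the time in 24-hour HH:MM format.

1 April 2028 is a Saturday, so Fridays fall on 7, 14, 21, 28; the last is April 28.
1 November 2028 is a Wednesday, so the first Friday is November 3 and the third is November 17.
Daylight saving runs 28 April – 17 November; 4 April 2028 is outside that window, so Yaltara Territory is on standard time at UTC+06:15.
15:30 Yaltara Territory − 6h15m = 09:15 UTC.
1 September 2027 is a Wednesday, so the first Sunday is September 5 and the third is September 19.
1 April 2028 is a Saturday, so the first Sunday is April 2.
At the standard offset (UTC+05:00), 09:15 UTC + 5h = 14:15 Galosa Prefecture standard time.
The standard-time date in Galosa Prefecture, 4 April 2028, is outside the daylight-saving period (19 September 2027 – 2 April 2028), so Galosa Prefecture is on standard time, UTC+05:00.
09:15 UTC + 5h = 14:15 Galosa Prefecture.

14:15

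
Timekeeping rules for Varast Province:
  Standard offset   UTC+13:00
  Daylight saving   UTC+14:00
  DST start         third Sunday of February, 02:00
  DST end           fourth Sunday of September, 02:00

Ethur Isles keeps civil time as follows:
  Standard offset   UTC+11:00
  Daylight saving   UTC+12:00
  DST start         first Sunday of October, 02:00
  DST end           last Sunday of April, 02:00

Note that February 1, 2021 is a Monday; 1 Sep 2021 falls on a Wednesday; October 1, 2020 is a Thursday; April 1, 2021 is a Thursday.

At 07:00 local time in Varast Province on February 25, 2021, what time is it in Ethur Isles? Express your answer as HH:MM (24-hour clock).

1 February 2021 is a Monday, so the first Sunday is February 7 and the third is February 21.
1 September 2021 is a Wednesday, so the first Sunday is September 5 and the fourth is September 26.
February 25, 2021 falls between 21 February and 26 September, so daylight saving is in effect and Varast Province is at UTC+14:00.
07:00 Varast Province − 14h = 17:00 UTC (rolling into the previous day, 24 February 2021).
1 October 2020 is a Thursday, so the first Sunday is October 4.
1 April 2021 is a Thursday, so Sundays fall on 4, 11, 18, 25; the last is April 25.
At the standard offset (UTC+11:00), 17:00 UTC + 11h = 04:00 Ethur Isles standard time (rolling into the next day, 25 February 2021).
The standard-time date in Ethur Isles, February 25, 2021, falls between 4 October 2020 and 25 April 2021, so daylight saving is in effect and Ethur Isles is at UTC+12:00.
17:00 UTC + 12h = 05:00 Ethur Isles (rolling into the next day, 25 February 2021).

05:00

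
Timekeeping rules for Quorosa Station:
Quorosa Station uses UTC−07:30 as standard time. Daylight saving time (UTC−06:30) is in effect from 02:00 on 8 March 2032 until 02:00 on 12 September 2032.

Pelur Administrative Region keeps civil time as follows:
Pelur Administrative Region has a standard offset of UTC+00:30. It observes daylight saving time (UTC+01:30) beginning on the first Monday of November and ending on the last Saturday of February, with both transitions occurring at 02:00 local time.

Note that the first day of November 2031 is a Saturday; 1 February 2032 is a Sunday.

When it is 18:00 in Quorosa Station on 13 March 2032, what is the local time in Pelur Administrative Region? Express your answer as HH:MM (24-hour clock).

01:00

Daylight saving runs 8 March – 12 September; 13 March 2032 is inside that window, so Quorosa Station is at UTC−06:30.
18:00 Quorosa Station + 6h30m = 00:30 UTC (rolling into the next day, 14 March 2032).
1 November 2031 is a Saturday, so the first Monday is November 3.
1 February 2032 is a Sunday, so Saturdays fall on 7, 14, 21, 28; the last is February 28.
At the standard offset (UTC+00:30), 00:30 UTC + 0h30m = 01:00 Pelur Administrative Region standard time.
The standard-time date in Pelur Administrative Region, 14 March 2032, is outside the daylight-saving period (3 November 2031 – 28 February 2032), so Pelur Administrative Region is on standard time, UTC+00:30.
00:30 UTC + 0h30m = 01:00 Pelur Administrative Region.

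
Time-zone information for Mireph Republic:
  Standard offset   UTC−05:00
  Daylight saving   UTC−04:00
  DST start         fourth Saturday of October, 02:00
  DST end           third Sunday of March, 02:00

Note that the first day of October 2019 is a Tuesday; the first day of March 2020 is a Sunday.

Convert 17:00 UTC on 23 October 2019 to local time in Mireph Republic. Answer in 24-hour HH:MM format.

1 October 2019 is a Tuesday, so the first Saturday is October 5 and the fourth is October 26.
1 March 2020 is a Sunday, so the first Sunday is March 1 and the third is March 15.
At the standard offset (UTC−05:00), 17:00 UTC − 5h = 12:00 Mireph Republic standard time.
The standard-time date in Mireph Republic, 23 October 2019, does not fall between 26 October 2019 and 15 March 2020, so daylight saving is not in effect and Mireph Republic is at UTC−05:00.
17:00 UTC − 5h = 12:00 local.

12:00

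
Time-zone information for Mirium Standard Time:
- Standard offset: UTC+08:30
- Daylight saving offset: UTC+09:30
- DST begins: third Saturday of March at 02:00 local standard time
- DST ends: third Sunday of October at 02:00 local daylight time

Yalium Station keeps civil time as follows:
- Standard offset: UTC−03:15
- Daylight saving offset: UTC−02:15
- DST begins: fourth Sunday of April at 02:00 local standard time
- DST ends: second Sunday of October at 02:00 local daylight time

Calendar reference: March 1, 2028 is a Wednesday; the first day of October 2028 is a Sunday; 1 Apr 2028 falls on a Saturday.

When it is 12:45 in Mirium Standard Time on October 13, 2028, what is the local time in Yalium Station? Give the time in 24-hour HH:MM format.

00:00

1 March 2028 is a Wednesday, so the first Saturday is March 4 and the third is March 18.
1 October 2028 is a Sunday, so the first Sunday is October 1 and the third is October 15.
October 13, 2028 falls between 18 March and 15 October, so daylight saving is in effect and Mirium Standard Time is at UTC+09:30.
12:45 Mirium Standard Time − 9h30m = 03:15 UTC.
1 April 2028 is a Saturday, so the first Sunday is April 2 and the fourth is April 23.
1 October 2028 is a Sunday, so the first Sunday is October 1 and the second is October 8.
At the standard offset (UTC−03:15), 03:15 UTC − 3h15m = 00:00 Yalium Station standard time.
The standard-time date in Yalium Station, October 13, 2028, is outside the daylight-saving period (23 April – 8 October), so Yalium Station is on standard time, UTC−03:15.
03:15 UTC − 3h15m = 00:00 Yalium Station.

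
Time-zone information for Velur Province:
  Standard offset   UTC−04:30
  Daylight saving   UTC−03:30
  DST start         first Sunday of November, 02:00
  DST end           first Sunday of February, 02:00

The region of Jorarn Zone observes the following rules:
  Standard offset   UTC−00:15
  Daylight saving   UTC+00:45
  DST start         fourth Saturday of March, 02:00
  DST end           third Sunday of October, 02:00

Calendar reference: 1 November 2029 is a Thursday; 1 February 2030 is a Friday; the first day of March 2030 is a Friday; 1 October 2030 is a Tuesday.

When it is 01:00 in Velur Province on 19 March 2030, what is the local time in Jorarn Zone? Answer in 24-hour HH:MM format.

05:15

1 November 2029 is a Thursday, so the first Sunday is November 4.
1 February 2030 is a Friday, so the first Sunday is February 3.
19 March 2030 is outside the daylight-saving period (4 November 2029 – 3 February 2030), so Velur Province is on standard time, UTC−04:30.
01:00 Velur Province + 4h30m = 05:30 UTC.
1 March 2030 is a Friday, so the first Saturday is March 2 and the fourth is March 23.
1 October 2030 is a Tuesday, so the first Sunday is October 6 and the third is October 20.
At the standard offset (UTC−00:15), 05:30 UTC − 0h15m = 05:15 Jorarn Zone standard time.
Daylight saving runs 23 March – 20 October; the standard-time date in Jorarn Zone, 19 March 2030, is outside that window, so Jorarn Zone is on standard time at UTC−00:15.
05:30 UTC − 0h15m = 05:15 Jorarn Zone.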